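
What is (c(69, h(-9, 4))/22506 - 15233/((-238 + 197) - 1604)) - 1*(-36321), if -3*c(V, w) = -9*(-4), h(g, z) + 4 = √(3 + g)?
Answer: 224172052488/6170395 ≈ 36330.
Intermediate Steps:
h(g, z) = -4 + √(3 + g)
c(V, w) = -12 (c(V, w) = -(-3)*(-4) = -⅓*36 = -12)
(c(69, h(-9, 4))/22506 - 15233/((-238 + 197) - 1604)) - 1*(-36321) = (-12/22506 - 15233/((-238 + 197) - 1604)) - 1*(-36321) = (-12*1/22506 - 15233/(-41 - 1604)) + 36321 = (-2/3751 - 15233/(-1645)) + 36321 = (-2/3751 - 15233*(-1/1645)) + 36321 = (-2/3751 + 15233/1645) + 36321 = 57135693/6170395 + 36321 = 224172052488/6170395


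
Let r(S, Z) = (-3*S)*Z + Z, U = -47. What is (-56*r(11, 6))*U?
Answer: -505344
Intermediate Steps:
r(S, Z) = Z - 3*S*Z (r(S, Z) = -3*S*Z + Z = Z - 3*S*Z)
(-56*r(11, 6))*U = -336*(1 - 3*11)*(-47) = -336*(1 - 33)*(-47) = -336*(-32)*(-47) = -56*(-192)*(-47) = 10752*(-47) = -505344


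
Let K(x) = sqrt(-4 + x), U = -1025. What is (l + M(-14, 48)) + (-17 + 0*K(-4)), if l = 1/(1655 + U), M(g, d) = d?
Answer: 19531/630 ≈ 31.002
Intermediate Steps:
l = 1/630 (l = 1/(1655 - 1025) = 1/630 ≈ 0.0015873)
(l + M(-14, 48)) + (-17 + 0*K(-4)) = (1/630 + 48) + (-17 + 0*sqrt(-4 - 4)) = 30241/630 + (-17 + 0*sqrt(-8)) = 30241/630 + (-17 + 0*(2*I*sqrt(2))) = 30241/630 + (-17 + 0) = 30241/630 - 17 = 19531/630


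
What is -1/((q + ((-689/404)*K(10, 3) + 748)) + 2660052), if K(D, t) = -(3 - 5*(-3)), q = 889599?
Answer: -202/717186799 ≈ -2.8166e-7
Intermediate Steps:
K(D, t) = -18 (K(D, t) = -(3 + 15) = -1*18 = -18)
-1/((q + ((-689/404)*K(10, 3) + 748)) + 2660052) = -1/((889599 + (-689/404*(-18) + 748)) + 2660052) = -1/((889599 + (6201/202 + 748)) + 2660052) = -1/((889599 + 157297/202) + 2660052) = -1/(179856295/202 + 2660052) = -1/717186799/202 = -1*202/717186799 = -202/717186799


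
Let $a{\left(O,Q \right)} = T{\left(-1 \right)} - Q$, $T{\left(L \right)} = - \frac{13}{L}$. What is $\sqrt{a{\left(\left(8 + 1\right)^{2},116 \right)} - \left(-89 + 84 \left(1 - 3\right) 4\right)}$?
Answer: $\sqrt{658} \approx 25.652$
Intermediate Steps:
$a{\left(O,Q \right)} = 13 - Q$ ($a{\left(O,Q \right)} = - \frac{13}{-1} - Q = \left(-13\right) \left(-1\right) - Q = 13 - Q$)
$\sqrt{a{\left(\left(8 + 1\right)^{2},116 \right)} - \left(-89 + 84 \left(1 - 3\right) 4\right)} = \sqrt{\left(13 - 116\right) - \left(-89 + 84 \left(1 - 3\right) 4\right)} = \sqrt{\left(13 - 116\right) - \left(-89 + 84 \left(\left(-2\right) 4\right)\right)} = \sqrt{-103 + \left(\left(-84\right) \left(-8\right) + 89\right)} = \sqrt{-103 + \left(672 + 89\right)} = \sqrt{-103 + 761} = \sqrt{658}$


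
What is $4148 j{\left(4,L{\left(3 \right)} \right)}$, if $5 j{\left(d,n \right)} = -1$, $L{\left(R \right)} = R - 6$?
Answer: $- \frac{4148}{5} \approx -829.6$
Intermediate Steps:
$L{\left(R \right)} = -6 + R$ ($L{\left(R \right)} = R - 6 = -6 + R$)
$j{\left(d,n \right)} = - \frac{1}{5}$ ($j{\left(d,n \right)} = \frac{1}{5} \left(-1\right) = - \frac{1}{5}$)
$4148 j{\left(4,L{\left(3 \right)} \right)} = 4148 \left(- \frac{1}{5}\right) = - \frac{4148}{5}$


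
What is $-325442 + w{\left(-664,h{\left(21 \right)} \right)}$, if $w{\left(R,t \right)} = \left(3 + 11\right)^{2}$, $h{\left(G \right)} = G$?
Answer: $-325246$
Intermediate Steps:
$w{\left(R,t \right)} = 196$ ($w{\left(R,t \right)} = 14^{2} = 196$)
$-325442 + w{\left(-664,h{\left(21 \right)} \right)} = -325442 + 196 = -325246$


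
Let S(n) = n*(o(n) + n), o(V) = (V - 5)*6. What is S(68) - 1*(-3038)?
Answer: 33366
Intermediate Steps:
o(V) = -30 + 6*V (o(V) = (-5 + V)*6 = -30 + 6*V)
S(n) = n*(-30 + 7*n) (S(n) = n*((-30 + 6*n) + n) = n*(-30 + 7*n))
S(68) - 1*(-3038) = 68*(-30 + 7*68) - 1*(-3038) = 68*(-30 + 476) + 3038 = 68*446 + 3038 = 30328 + 3038 = 33366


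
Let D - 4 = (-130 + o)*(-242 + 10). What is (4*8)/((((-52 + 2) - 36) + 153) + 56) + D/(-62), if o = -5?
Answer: -1925434/3813 ≈ -504.97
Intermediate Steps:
D = 31324 (D = 4 + (-130 - 5)*(-242 + 10) = 4 - 135*(-232) = 4 + 31320 = 31324)
(4*8)/((((-52 + 2) - 36) + 153) + 56) + D/(-62) = (4*8)/((((-52 + 2) - 36) + 153) + 56) + 31324/(-62) = 32/(((-50 - 36) + 153) + 56) + 31324*(-1/62) = 32/((-86 + 153) + 56) - 15662/31 = 32/(67 + 56) - 15662/31 = 32/123 - 15662/31 = -1925434/3813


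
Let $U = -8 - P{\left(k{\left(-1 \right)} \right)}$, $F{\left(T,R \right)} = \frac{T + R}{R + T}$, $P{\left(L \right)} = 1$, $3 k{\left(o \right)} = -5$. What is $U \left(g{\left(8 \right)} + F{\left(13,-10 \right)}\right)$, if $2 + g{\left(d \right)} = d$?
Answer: $-63$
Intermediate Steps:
$k{\left(o \right)} = - \frac{5}{3}$ ($k{\left(o \right)} = \frac{1}{3} \left(-5\right) = - \frac{5}{3}$)
$g{\left(d \right)} = -2 + d$
$F{\left(T,R \right)} = 1$ ($F{\left(T,R \right)} = \frac{R + T}{R + T} = 1$)
$U = -9$ ($U = -8 - 1 = -9$)
$U \left(g{\left(8 \right)} + F{\left(13,-10 \right)}\right) = - 9 \left(\left(-2 + 8\right) + 1\right) = - 9 \left(6 + 1\right) = \left(-9\right) 7 = -63$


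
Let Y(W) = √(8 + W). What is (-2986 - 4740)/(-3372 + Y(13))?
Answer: 8684024/3790121 + 7726*√21/11370363 ≈ 2.2943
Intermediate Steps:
(-2986 - 4740)/(-3372 + Y(13)) = (-2986 - 4740)/(-3372 + √(8 + 13)) = -7726/(-3372 + √21)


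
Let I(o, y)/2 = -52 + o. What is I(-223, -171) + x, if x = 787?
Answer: 237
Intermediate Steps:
I(o, y) = -104 + 2*o (I(o, y) = 2*(-52 + o) = -104 + 2*o)
I(-223, -171) + x = (-104 + 2*(-223)) + 787 = (-104 - 446) + 787 = -550 + 787 = 237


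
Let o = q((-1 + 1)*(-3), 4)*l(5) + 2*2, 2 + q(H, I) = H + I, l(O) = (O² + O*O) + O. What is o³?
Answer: 1481544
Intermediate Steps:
l(O) = O + 2*O² (l(O) = (O² + O²) + O = 2*O² + O = O + 2*O²)
q(H, I) = -2 + H + I (q(H, I) = -2 + (H + I) = -2 + H + I)
o = 114 (o = (-2 + (-1 + 1)*(-3) + 4)*(5*(1 + 2*5)) + 2*2 = (-2 + 0*(-3) + 4)*(5*(1 + 10)) + 4 = (-2 + 0 + 4)*(5*11) + 4 = 2*55 + 4 = 110 + 4 = 114)
o³ = 114³ = 1481544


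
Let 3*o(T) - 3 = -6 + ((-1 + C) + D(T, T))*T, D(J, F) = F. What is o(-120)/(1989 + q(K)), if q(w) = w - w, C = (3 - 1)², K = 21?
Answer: 4679/1989 ≈ 2.3524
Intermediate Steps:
C = 4 (C = 2² = 4)
o(T) = -1 + T*(3 + T)/3 (o(T) = 1 + (-6 + ((-1 + 4) + T)*T)/3 = 1 + (-6 + (3 + T)*T)/3 = 1 + (-6 + T*(3 + T))/3 = 1 + (-2 + T*(3 + T)/3) = -1 + T*(3 + T)/3)
q(w) = 0
o(-120)/(1989 + q(K)) = (-1 - 120 + (⅓)*(-120)²)/(1989 + 0) = (-1 - 120 + (⅓)*14400)/1989 = (-1 - 120 + 4800)*(1/1989) = 4679*(1/1989) = 4679/1989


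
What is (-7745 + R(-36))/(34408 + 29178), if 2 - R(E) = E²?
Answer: -9039/63586 ≈ -0.14215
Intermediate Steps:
R(E) = 2 - E²
(-7745 + R(-36))/(34408 + 29178) = (-7745 + (2 - 1*(-36)²))/(34408 + 29178) = (-7745 + (2 - 1*1296))/63586 = (-7745 + (2 - 1296))*(1/63586) = (-7745 - 1294)*(1/63586) = -9039*1/63586 = -9039/63586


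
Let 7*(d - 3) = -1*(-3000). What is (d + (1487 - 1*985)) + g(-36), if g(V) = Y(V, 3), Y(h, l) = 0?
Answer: 6535/7 ≈ 933.57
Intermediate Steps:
d = 3021/7 (d = 3 + (-1*(-3000))/7 = 3 + (⅐)*3000 = 3 + 3000/7 = 3021/7 ≈ 431.57)
g(V) = 0
(d + (1487 - 1*985)) + g(-36) = (3021/7 + (1487 - 1*985)) + 0 = (3021/7 + (1487 - 985)) + 0 = (3021/7 + 502) + 0 = 6535/7 + 0 = 6535/7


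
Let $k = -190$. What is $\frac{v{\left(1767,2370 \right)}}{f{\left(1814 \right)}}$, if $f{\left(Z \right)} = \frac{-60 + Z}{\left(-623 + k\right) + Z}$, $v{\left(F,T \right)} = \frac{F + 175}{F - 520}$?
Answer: $\frac{971971}{1093619} \approx 0.88877$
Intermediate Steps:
$v{\left(F,T \right)} = \frac{175 + F}{-520 + F}$
$f{\left(Z \right)} = \frac{-60 + Z}{-813 + Z}$ ($f{\left(Z \right)} = \frac{-60 + Z}{\left(-623 - 190\right) + Z} = \frac{-60 + Z}{-813 + Z}$)
$\frac{v{\left(1767,2370 \right)}}{f{\left(1814 \right)}} = \frac{\frac{1}{-520 + 1767} \left(175 + 1767\right)}{\frac{1}{-813 + 1814} \left(-60 + 1814\right)} = \frac{\frac{1}{1247} \cdot 1942}{\frac{1}{1001} \cdot 1754} = \frac{1942}{1247 \cdot \frac{1754}{1001}} = \frac{1942}{1247} \cdot \frac{1001}{1754} = \frac{971971}{1093619}$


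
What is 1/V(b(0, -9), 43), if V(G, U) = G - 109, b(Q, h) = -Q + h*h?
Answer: -1/28 ≈ -0.035714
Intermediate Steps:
b(Q, h) = h**2 - Q (b(Q, h) = -Q + h**2 = h**2 - Q)
V(G, U) = -109 + G
1/V(b(0, -9), 43) = 1/(-109 + ((-9)**2 - 1*0)) = 1/(-109 + (81 + 0)) = 1/(-109 + 81) = 1/(-28) = -1/28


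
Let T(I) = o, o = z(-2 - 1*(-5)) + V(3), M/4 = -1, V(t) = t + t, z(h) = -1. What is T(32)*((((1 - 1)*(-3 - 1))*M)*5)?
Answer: 0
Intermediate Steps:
V(t) = 2*t
M = -4 (M = 4*(-1) = -4)
o = 5 (o = -1 + 2*3 = -1 + 6 = 5)
T(I) = 5
T(32)*((((1 - 1)*(-3 - 1))*M)*5) = 5*((((1 - 1)*(-3 - 1))*(-4))*5) = 5*(((0*(-4))*(-4))*5) = 5*((0*(-4))*5) = 5*(0*5) = 5*0 = 0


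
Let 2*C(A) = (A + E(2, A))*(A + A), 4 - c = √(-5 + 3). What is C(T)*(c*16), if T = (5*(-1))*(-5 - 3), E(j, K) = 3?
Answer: 110080 - 27520*I*√2 ≈ 1.1008e+5 - 38919.0*I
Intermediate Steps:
c = 4 - I*√2 (c = 4 - √(-5 + 3) = 4 - √(-2) = 4 - I*√2 ≈ 4.0 - 1.4142*I)
T = 40 (T = -5*(-8) = 40)
C(A) = A*(3 + A) (C(A) = ((A + 3)*(A + A))/2 = ((3 + A)*(2*A))/2 = (2*A*(3 + A))/2 = A*(3 + A))
C(T)*(c*16) = (40*(3 + 40))*((4 - I*√2)*16) = (40*43)*(64 - 16*I*√2) = 1720*(64 - 16*I*√2) = 110080 - 27520*I*√2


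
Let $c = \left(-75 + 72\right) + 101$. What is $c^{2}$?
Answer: $9604$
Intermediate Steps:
$c = 98$ ($c = -3 + 101 = 98$)
$c^{2} = 98^{2} = 9604$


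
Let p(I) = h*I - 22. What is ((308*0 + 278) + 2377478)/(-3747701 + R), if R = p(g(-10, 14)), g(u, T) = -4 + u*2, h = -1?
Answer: -2377756/3747699 ≈ -0.63446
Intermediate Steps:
g(u, T) = -4 + 2*u
p(I) = -22 - I (p(I) = -I - 22 = -22 - I)
R = 2 (R = -22 - (-4 + 2*(-10)) = -22 - (-4 - 20) = -22 - 1*(-24) = -22 + 24 = 2)
((308*0 + 278) + 2377478)/(-3747701 + R) = ((308*0 + 278) + 2377478)/(-3747701 + 2) = ((0 + 278) + 2377478)/(-3747699) = (278 + 2377478)*(-1/3747699) = 2377756*(-1/3747699) = -2377756/3747699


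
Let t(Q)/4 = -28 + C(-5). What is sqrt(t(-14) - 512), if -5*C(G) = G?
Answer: 2*I*sqrt(155) ≈ 24.9*I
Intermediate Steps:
C(G) = -G/5
t(Q) = -108 (t(Q) = 4*(-28 - 1/5*(-5)) = 4*(-28 + 1) = 4*(-27) = -108)
sqrt(t(-14) - 512) = sqrt(-108 - 512) = sqrt(-620) = 2*I*sqrt(155)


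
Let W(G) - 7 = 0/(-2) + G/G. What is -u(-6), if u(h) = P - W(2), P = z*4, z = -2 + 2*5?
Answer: -24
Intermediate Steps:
z = 8 (z = -2 + 10 = 8)
W(G) = 8 (W(G) = 7 + (0/(-2) + G/G) = 7 + (0*(-1/2) + 1) = 7 + (0 + 1) = 7 + 1 = 8)
P = 32 (P = 8*4 = 32)
u(h) = 24 (u(h) = 32 - 1*8 = 32 - 8 = 24)
-u(-6) = -1*24 = -24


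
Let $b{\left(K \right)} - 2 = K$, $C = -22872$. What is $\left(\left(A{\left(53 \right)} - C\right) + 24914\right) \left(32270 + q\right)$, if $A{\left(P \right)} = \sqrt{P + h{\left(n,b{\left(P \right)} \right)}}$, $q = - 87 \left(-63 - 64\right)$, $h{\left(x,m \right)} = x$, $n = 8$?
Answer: $2070041734 + 43319 \sqrt{61} \approx 2.0704 \cdot 10^{9}$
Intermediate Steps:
$b{\left(K \right)} = 2 + K$
$q = 11049$ ($q = \left(-87\right) \left(-127\right) = 11049$)
$A{\left(P \right)} = \sqrt{8 + P}$ ($A{\left(P \right)} = \sqrt{P + 8} = \sqrt{8 + P}$)
$\left(\left(A{\left(53 \right)} - C\right) + 24914\right) \left(32270 + q\right) = \left(\left(\sqrt{8 + 53} - -22872\right) + 24914\right) \left(32270 + 11049\right) = \left(\left(\sqrt{61} + 22872\right) + 24914\right) 43319 = \left(\left(22872 + \sqrt{61}\right) + 24914\right) 43319 = \left(47786 + \sqrt{61}\right) 43319 = 2070041734 + 43319 \sqrt{61}$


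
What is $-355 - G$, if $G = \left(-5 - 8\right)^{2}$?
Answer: $-524$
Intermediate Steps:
$G = 169$ ($G = \left(-13\right)^{2} = 169$)
$-355 - G = -355 - 169 = -524$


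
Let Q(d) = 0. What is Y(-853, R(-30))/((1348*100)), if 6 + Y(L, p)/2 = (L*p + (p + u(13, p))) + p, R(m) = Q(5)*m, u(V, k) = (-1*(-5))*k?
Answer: -3/33700 ≈ -8.9021e-5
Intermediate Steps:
u(V, k) = 5*k
R(m) = 0 (R(m) = 0*m = 0)
Y(L, p) = -12 + 14*p + 2*L*p (Y(L, p) = -12 + 2*((L*p + (p + 5*p)) + p) = -12 + 2*((L*p + 6*p) + p) = -12 + 2*((6*p + L*p) + p) = -12 + 2*(7*p + L*p) = -12 + (14*p + 2*L*p) = -12 + 14*p + 2*L*p)
Y(-853, R(-30))/((1348*100)) = (-12 + 14*0 + 2*(-853)*0)/((1348*100)) = (-12 + 0 + 0)/134800 = -12*1/134800 = -3/33700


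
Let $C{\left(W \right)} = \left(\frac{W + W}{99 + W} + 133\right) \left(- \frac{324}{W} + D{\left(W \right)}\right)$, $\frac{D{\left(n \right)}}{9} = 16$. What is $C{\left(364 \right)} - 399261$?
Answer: $- \frac{2287234236}{6019} \approx -3.8 \cdot 10^{5}$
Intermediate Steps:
$D{\left(n \right)} = 144$ ($D{\left(n \right)} = 9 \cdot 16 = 144$)
$C{\left(W \right)} = \left(133 + \frac{2 W}{99 + W}\right) \left(144 - \frac{324}{W}\right)$ ($C{\left(W \right)} = \left(\frac{W + W}{99 + W} + 133\right) \left(- \frac{324}{W} + 144\right) = \left(\frac{2 W}{99 + W} + 133\right) \left(144 - \frac{324}{W}\right) = \left(133 + \frac{2 W}{99 + W}\right) \left(144 - \frac{324}{W}\right)$)
$C{\left(364 \right)} - 399261 = \frac{324 \left(-13167 + 60 \cdot 364^{2} + 5717 \cdot 364\right)}{364 \left(99 + 364\right)} - 399261 = 324 \cdot \frac{1}{364} \cdot \frac{1}{463} \left(-13167 + 60 \cdot 132496 + 2080988\right) - 399261 = 324 \cdot \frac{1}{364} \cdot \frac{1}{463} \left(-13167 + 7949760 + 2080988\right) - 399261 = 324 \cdot \frac{1}{364} \cdot \frac{1}{463} \cdot 10017581 - 399261 = \frac{115917723}{6019} - 399261 = - \frac{2287234236}{6019}$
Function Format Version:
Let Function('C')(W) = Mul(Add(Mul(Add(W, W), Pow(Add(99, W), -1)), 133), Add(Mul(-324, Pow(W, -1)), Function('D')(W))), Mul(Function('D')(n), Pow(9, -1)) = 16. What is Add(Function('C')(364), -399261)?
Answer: Rational(-2287234236, 6019) ≈ -3.8000e+5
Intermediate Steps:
Function('D')(n) = 144 (Function('D')(n) = Mul(9, 16) = 144)
Function('C')(W) = Mul(Add(133, Mul(2, W, Pow(Add(99, W), -1))), Add(144, Mul(-324, Pow(W, -1)))) (Function('C')(W) = Mul(Add(Mul(Add(W, W), Pow(Add(99, W), -1)), 133), Add(Mul(-324, Pow(W, -1)), 144)) = Mul(Add(Mul(Mul(2, W), Pow(Add(99, W), -1)), 133), Add(144, Mul(-324, Pow(W, -1)))) = Mul(Add(Mul(2, W, Pow(Add(99, W), -1)), 133), Add(144, Mul(-324, Pow(W, -1)))) = Mul(Add(133, Mul(2, W, Pow(Add(99, W), -1))), Add(144, Mul(-324, Pow(W, -1)))))
Add(Function('C')(364), -399261) = Add(Mul(324, Pow(364, -1), Pow(Add(99, 364), -1), Add(-13167, Mul(60, Pow(364, 2)), Mul(5717, 364))), -399261) = Add(Mul(324, Rational(1, 364), Pow(463, -1), Add(-13167, Mul(60, 132496), 2080988)), -399261) = Add(Mul(324, Rational(1, 364), Rational(1, 463), Add(-13167, 7949760, 2080988)), -399261) = Add(Mul(324, Rational(1, 364), Rational(1, 463), 10017581), -399261) = Add(Rational(115917723, 6019), -399261) = Rational(-2287234236, 6019)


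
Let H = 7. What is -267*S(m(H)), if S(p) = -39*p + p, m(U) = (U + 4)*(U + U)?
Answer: 1562484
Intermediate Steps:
m(U) = 2*U*(4 + U) (m(U) = (4 + U)*(2*U) = 2*U*(4 + U))
S(p) = -38*p
-267*S(m(H)) = -(-10146)*2*7*(4 + 7) = -(-10146)*2*7*11 = -(-10146)*154 = -267*(-5852) = 1562484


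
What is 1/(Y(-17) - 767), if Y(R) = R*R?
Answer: -1/478 ≈ -0.0020920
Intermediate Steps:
Y(R) = R²
1/(Y(-17) - 767) = 1/((-17)² - 767) = 1/(289 - 767) = 1/(-478) = -1/478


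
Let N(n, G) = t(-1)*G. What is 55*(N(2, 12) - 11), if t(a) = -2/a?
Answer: 715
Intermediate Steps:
N(n, G) = 2*G (N(n, G) = (-2/(-1))*G = (-2*(-1))*G = 2*G)
55*(N(2, 12) - 11) = 55*(2*12 - 11) = 55*(24 - 11) = 55*13 = 715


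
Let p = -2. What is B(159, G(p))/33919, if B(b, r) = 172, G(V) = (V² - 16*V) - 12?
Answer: 172/33919 ≈ 0.0050709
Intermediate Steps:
G(V) = -12 + V² - 16*V
B(159, G(p))/33919 = 172/33919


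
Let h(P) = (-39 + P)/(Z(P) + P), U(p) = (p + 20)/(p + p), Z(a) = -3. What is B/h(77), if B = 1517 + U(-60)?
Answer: 168424/57 ≈ 2954.8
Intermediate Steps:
U(p) = (20 + p)/(2*p) (U(p) = (20 + p)/((2*p)) = (20 + p)*(1/(2*p)) = (20 + p)/(2*p))
h(P) = (-39 + P)/(-3 + P)
B = 4552/3 (B = 1517 + (1/2)*(20 - 60)/(-60) = 1517 + (1/2)*(-1/60)*(-40) = 1517 + 1/3 = 4552/3 ≈ 1517.3)
B/h(77) = 4552/(3*(((-39 + 77)/(-3 + 77)))) = 4552/(3*((38/74))) = 4552/(3*(((1/74)*38))) = 4552/(3*(19/37)) = (4552/3)*(37/19) = 168424/57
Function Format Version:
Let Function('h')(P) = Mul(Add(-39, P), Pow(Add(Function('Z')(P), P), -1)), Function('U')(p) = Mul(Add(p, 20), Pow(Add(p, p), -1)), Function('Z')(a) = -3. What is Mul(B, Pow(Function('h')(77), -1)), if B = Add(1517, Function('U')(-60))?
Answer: Rational(168424, 57) ≈ 2954.8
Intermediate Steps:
Function('U')(p) = Mul(Rational(1, 2), Pow(p, -1), Add(20, p)) (Function('U')(p) = Mul(Add(20, p), Pow(Mul(2, p), -1)) = Mul(Add(20, p), Mul(Rational(1, 2), Pow(p, -1))) = Mul(Rational(1, 2), Pow(p, -1), Add(20, p)))
Function('h')(P) = Mul(Pow(Add(-3, P), -1), Add(-39, P)) (Function('h')(P) = Mul(Add(-39, P), Pow(Add(-3, P), -1)) = Mul(Pow(Add(-3, P), -1), Add(-39, P)))
B = Rational(4552, 3) (B = Add(1517, Mul(Rational(1, 2), Pow(-60, -1), Add(20, -60))) = Add(1517, Mul(Rational(1, 2), Rational(-1, 60), -40)) = Add(1517, Rational(1, 3)) = Rational(4552, 3) ≈ 1517.3)
Mul(B, Pow(Function('h')(77), -1)) = Mul(Rational(4552, 3), Pow(Mul(Pow(Add(-3, 77), -1), Add(-39, 77)), -1)) = Mul(Rational(4552, 3), Pow(Mul(Pow(74, -1), 38), -1)) = Mul(Rational(4552, 3), Pow(Mul(Rational(1, 74), 38), -1)) = Mul(Rational(4552, 3), Pow(Rational(19, 37), -1)) = Mul(Rational(4552, 3), Rational(37, 19)) = Rational(168424, 57)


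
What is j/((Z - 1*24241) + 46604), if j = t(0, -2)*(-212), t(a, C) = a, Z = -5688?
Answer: 0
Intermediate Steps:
j = 0 (j = 0*(-212) = 0)
j/((Z - 1*24241) + 46604) = 0/((-5688 - 1*24241) + 46604) = 0/((-5688 - 24241) + 46604) = 0/(-29929 + 46604) = 0/16675 = 0*(1/16675) = 0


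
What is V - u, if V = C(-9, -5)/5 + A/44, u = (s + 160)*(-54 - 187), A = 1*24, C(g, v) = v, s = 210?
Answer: 980865/11 ≈ 89170.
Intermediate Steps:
A = 24
u = -89170 (u = (210 + 160)*(-54 - 187) = 370*(-241) = -89170)
V = -5/11 (V = -5/5 + 24/44 = -5*1/5 + 24*(1/44) = -1 + 6/11 = -5/11 ≈ -0.45455)
V - u = -5/11 - 1*(-89170) = -5/11 + 89170 = 980865/11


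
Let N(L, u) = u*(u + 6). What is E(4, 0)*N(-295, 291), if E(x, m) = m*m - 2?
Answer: -172854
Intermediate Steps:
E(x, m) = -2 + m² (E(x, m) = m² - 2 = -2 + m²)
N(L, u) = u*(6 + u)
E(4, 0)*N(-295, 291) = (-2 + 0²)*(291*(6 + 291)) = (-2 + 0)*(291*297) = -2*86427 = -172854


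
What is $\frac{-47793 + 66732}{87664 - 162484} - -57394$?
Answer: $\frac{1431400047}{24940} \approx 57394.0$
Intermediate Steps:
$\frac{-47793 + 66732}{87664 - 162484} - -57394 = \frac{18939}{-74820} + 57394 = 18939 \left(- \frac{1}{74820}\right) + 57394 = - \frac{6313}{24940} + 57394 = \frac{1431400047}{24940}$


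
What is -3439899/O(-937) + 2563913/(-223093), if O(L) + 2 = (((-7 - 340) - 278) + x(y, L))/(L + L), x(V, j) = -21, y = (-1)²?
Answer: 239688705186232/115339081 ≈ 2.0781e+6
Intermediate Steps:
y = 1
O(L) = -2 - 323/L (O(L) = -2 + (((-7 - 340) - 278) - 21)/(L + L) = -2 + ((-347 - 278) - 21)/((2*L)) = -2 + (-625 - 21)*(1/(2*L)) = -2 - 323/L)
-3439899/O(-937) + 2563913/(-223093) = -3439899/(-2 - 323/(-937)) + 2563913/(-223093) = -3439899/(-2 - 323*(-1/937)) + 2563913*(-1/223093) = -3439899/(-2 + 323/937) - 2563913/223093 = -3439899/(-1551/937) - 2563913/223093 = -3439899*(-937/1551) - 2563913/223093 = 1074395121/517 - 2563913/223093 = 239688705186232/115339081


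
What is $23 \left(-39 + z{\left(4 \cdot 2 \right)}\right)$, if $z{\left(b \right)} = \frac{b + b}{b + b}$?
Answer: $-874$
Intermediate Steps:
$z{\left(b \right)} = 1$ ($z{\left(b \right)} = \frac{2 b}{2 b} = 2 b \frac{1}{2 b} = 1$)
$23 \left(-39 + z{\left(4 \cdot 2 \right)}\right) = 23 \left(-39 + 1\right) = 23 \left(-38\right) = -874$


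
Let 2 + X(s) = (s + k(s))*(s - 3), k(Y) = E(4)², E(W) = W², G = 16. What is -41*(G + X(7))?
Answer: -43706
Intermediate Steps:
k(Y) = 256 (k(Y) = (4²)² = 16² = 256)
X(s) = -2 + (-3 + s)*(256 + s) (X(s) = -2 + (s + 256)*(s - 3) = -2 + (256 + s)*(-3 + s) = -2 + (-3 + s)*(256 + s))
-41*(G + X(7)) = -41*(16 + (-770 + 7² + 253*7)) = -41*(16 + (-770 + 49 + 1771)) = -41*(16 + 1050) = -41*1066 = -43706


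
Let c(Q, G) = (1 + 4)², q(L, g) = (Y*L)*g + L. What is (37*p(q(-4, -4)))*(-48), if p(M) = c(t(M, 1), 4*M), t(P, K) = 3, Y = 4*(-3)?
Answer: -44400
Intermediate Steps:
Y = -12
q(L, g) = L - 12*L*g (q(L, g) = (-12*L)*g + L = -12*L*g + L = L - 12*L*g)
c(Q, G) = 25 (c(Q, G) = 5² = 25)
p(M) = 25
(37*p(q(-4, -4)))*(-48) = (37*25)*(-48) = 925*(-48) = -44400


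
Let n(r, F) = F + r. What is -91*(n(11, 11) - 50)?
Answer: 2548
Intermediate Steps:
-91*(n(11, 11) - 50) = -91*((11 + 11) - 50) = -91*(22 - 50) = -91*(-28) = 2548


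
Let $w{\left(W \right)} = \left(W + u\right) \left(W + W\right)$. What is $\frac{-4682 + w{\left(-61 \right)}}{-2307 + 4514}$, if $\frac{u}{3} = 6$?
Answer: $\frac{564}{2207} \approx 0.25555$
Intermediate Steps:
$u = 18$ ($u = 3 \cdot 6 = 18$)
$w{\left(W \right)} = 2 W \left(18 + W\right)$ ($w{\left(W \right)} = \left(W + 18\right) \left(W + W\right) = \left(18 + W\right) 2 W = 2 W \left(18 + W\right)$)
$\frac{-4682 + w{\left(-61 \right)}}{-2307 + 4514} = \frac{-4682 + 2 \left(-61\right) \left(18 - 61\right)}{-2307 + 4514} = \frac{-4682 + 2 \left(-61\right) \left(-43\right)}{2207} = \left(-4682 + 5246\right) \frac{1}{2207} = 564 \cdot \frac{1}{2207} = \frac{564}{2207}$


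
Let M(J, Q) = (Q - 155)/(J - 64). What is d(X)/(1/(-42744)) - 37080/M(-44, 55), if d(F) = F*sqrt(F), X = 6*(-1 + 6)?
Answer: -200232/5 - 1282320*sqrt(30) ≈ -7.0636e+6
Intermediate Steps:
M(J, Q) = (-155 + Q)/(-64 + J)
X = 30 (X = 6*5 = 30)
d(F) = F**(3/2)
d(X)/(1/(-42744)) - 37080/M(-44, 55) = 30**(3/2)/(1/(-42744)) - 37080*(-64 - 44)/(-155 + 55) = (30*sqrt(30))/(-1/42744) - 37080/(-100/(-108)) = (30*sqrt(30))*(-42744) - 37080/((-1/108*(-100))) = -1282320*sqrt(30) - 37080/25/27 = -1282320*sqrt(30) - 37080*27/25 = -1282320*sqrt(30) - 200232/5 = -200232/5 - 1282320*sqrt(30)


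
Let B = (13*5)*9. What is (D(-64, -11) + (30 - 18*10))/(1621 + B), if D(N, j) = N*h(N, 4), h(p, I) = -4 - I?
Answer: 181/1103 ≈ 0.16410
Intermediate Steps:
D(N, j) = -8*N (D(N, j) = N*(-4 - 1*4) = N*(-4 - 4) = N*(-8) = -8*N)
B = 585 (B = 65*9 = 585)
(D(-64, -11) + (30 - 18*10))/(1621 + B) = (-8*(-64) + (30 - 18*10))/(1621 + 585) = (512 + (30 - 180))/2206 = (512 - 150)*(1/2206) = 362*(1/2206) = 181/1103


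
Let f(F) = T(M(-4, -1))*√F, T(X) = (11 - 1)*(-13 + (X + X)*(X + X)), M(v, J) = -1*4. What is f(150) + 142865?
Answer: 142865 + 2550*√6 ≈ 1.4911e+5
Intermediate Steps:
M(v, J) = -4
T(X) = -130 + 40*X² (T(X) = 10*(-13 + (2*X)*(2*X)) = 10*(-13 + 4*X²) = -130 + 40*X²)
f(F) = 510*√F (f(F) = (-130 + 40*(-4)²)*√F = (-130 + 40*16)*√F = (-130 + 640)*√F = 510*√F)
f(150) + 142865 = 510*√150 + 142865 = 510*(5*√6) + 142865 = 2550*√6 + 142865 = 142865 + 2550*√6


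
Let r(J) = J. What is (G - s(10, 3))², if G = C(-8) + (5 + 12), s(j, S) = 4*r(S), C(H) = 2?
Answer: 49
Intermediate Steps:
s(j, S) = 4*S
G = 19 (G = 2 + (5 + 12) = 2 + 17 = 19)
(G - s(10, 3))² = (19 - 4*3)² = (19 - 1*12)² = (19 - 12)² = 7² = 49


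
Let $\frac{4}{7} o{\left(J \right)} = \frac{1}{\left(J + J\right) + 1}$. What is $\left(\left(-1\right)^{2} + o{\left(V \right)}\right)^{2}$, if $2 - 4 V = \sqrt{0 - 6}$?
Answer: $\frac{3 \left(20 \sqrt{6} + 67 i\right)}{8 \left(4 \sqrt{6} + 5 i\right)} \approx 2.5258 + 1.2754 i$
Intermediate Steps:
$V = \frac{1}{2} - \frac{i \sqrt{6}}{4}$ ($V = \frac{1}{2} - \frac{\sqrt{0 - 6}}{4} = \frac{1}{2} - \frac{\sqrt{-6}}{4} = \frac{1}{2} - \frac{i \sqrt{6}}{4} \approx 0.5 - 0.61237 i$)
$o{\left(J \right)} = \frac{7}{4 \left(1 + 2 J\right)}$ ($o{\left(J \right)} = \frac{7}{4 \left(\left(J + J\right) + 1\right)} = \frac{7}{4 \left(2 J + 1\right)} = \frac{7}{4 \left(1 + 2 J\right)}$)
$\left(\left(-1\right)^{2} + o{\left(V \right)}\right)^{2} = \left(\left(-1\right)^{2} + \frac{7}{4 \left(1 + 2 \left(\frac{1}{2} - \frac{i \sqrt{6}}{4}\right)\right)}\right)^{2} = \left(1 + \frac{7}{4 \left(1 + \left(1 - \frac{i \sqrt{6}}{2}\right)\right)}\right)^{2} = \left(1 + \frac{7}{4 \left(2 - \frac{i \sqrt{6}}{2}\right)}\right)^{2}$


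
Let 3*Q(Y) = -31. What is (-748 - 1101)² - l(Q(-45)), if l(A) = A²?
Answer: 30768248/9 ≈ 3.4187e+6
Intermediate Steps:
Q(Y) = -31/3 (Q(Y) = (⅓)*(-31) = -31/3)
(-748 - 1101)² - l(Q(-45)) = (-748 - 1101)² - (-31/3)² = (-1849)² - 1*961/9 = 3418801 - 961/9 = 30768248/9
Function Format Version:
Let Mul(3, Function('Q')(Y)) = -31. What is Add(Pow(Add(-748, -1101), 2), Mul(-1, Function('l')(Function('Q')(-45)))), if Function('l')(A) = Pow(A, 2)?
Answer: Rational(30768248, 9) ≈ 3.4187e+6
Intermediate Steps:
Function('Q')(Y) = Rational(-31, 3) (Function('Q')(Y) = Mul(Rational(1, 3), -31) = Rational(-31, 3))
Add(Pow(Add(-748, -1101), 2), Mul(-1, Function('l')(Function('Q')(-45)))) = Add(Pow(Add(-748, -1101), 2), Mul(-1, Pow(Rational(-31, 3), 2))) = Add(Pow(-1849, 2), Mul(-1, Rational(961, 9))) = Add(3418801, Rational(-961, 9)) = Rational(30768248, 9)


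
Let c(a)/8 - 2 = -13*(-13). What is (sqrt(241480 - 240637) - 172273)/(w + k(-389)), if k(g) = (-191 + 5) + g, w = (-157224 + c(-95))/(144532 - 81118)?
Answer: 1820753337/6103151 - 10569*sqrt(843)/6103151 ≈ 298.28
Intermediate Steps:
c(a) = 1368 (c(a) = 16 + 8*(-13*(-13)) = 16 + 8*169 = 16 + 1352 = 1368)
w = -25976/10569 (w = (-157224 + 1368)/(144532 - 81118) = -155856/63414 = -155856*1/63414 = -25976/10569 ≈ -2.4578)
k(g) = -186 + g
(sqrt(241480 - 240637) - 172273)/(w + k(-389)) = (sqrt(241480 - 240637) - 172273)/(-25976/10569 + (-186 - 389)) = (sqrt(843) - 172273)/(-25976/10569 - 575) = (-172273 + sqrt(843))/(-6103151/10569) = (-172273 + sqrt(843))*(-10569/6103151) = 1820753337/6103151 - 10569*sqrt(843)/6103151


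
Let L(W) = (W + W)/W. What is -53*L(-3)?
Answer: -106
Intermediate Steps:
L(W) = 2 (L(W) = (2*W)/W = 2)
-53*L(-3) = -53*2 = -106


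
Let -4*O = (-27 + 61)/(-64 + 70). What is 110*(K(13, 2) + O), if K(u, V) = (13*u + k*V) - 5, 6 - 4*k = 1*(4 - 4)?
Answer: 109285/6 ≈ 18214.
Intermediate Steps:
O = -17/12 (O = -(-27 + 61)/(4*(-64 + 70)) = -17/(2*6) = -¼*17/3 = -17/12 ≈ -1.4167)
k = 3/2 (k = 3/2 - (4 - 4)/4 = 3/2 - 0/4 = 3/2 - ¼*0 = 3/2 + 0 = 3/2 ≈ 1.5000)
K(u, V) = -5 + 13*u + 3*V/2 (K(u, V) = (13*u + 3*V/2) - 5 = -5 + 13*u + 3*V/2)
110*(K(13, 2) + O) = 110*((-5 + 13*13 + (3/2)*2) - 17/12) = 110*((-5 + 169 + 3) - 17/12) = 110*(167 - 17/12) = 110*(1987/12) = 109285/6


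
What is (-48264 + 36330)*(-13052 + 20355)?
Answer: -87154002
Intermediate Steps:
(-48264 + 36330)*(-13052 + 20355) = -11934*7303 = -87154002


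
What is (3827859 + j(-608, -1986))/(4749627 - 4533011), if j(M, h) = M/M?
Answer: 956965/54154 ≈ 17.671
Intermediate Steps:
j(M, h) = 1
(3827859 + j(-608, -1986))/(4749627 - 4533011) = (3827859 + 1)/(4749627 - 4533011) = 3827860/216616 = 3827860*(1/216616) = 956965/54154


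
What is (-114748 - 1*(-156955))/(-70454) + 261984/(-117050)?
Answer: -11699075043/4123320350 ≈ -2.8373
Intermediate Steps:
(-114748 - 1*(-156955))/(-70454) + 261984/(-117050) = (-114748 + 156955)*(-1/70454) + 261984*(-1/117050) = 42207*(-1/70454) - 130992/58525 = -42207/70454 - 130992/58525 = -11699075043/4123320350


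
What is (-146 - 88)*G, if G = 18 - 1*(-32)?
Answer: -11700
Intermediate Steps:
G = 50 (G = 18 + 32 = 50)
(-146 - 88)*G = (-146 - 88)*50 = -234*50 = -11700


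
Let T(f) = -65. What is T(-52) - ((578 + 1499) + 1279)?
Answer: -3421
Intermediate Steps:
T(-52) - ((578 + 1499) + 1279) = -65 - ((578 + 1499) + 1279) = -65 - (2077 + 1279) = -65 - 1*3356 = -65 - 3356 = -3421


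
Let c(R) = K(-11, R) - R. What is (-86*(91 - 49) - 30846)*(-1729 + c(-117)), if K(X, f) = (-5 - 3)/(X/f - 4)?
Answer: 25352404584/457 ≈ 5.5476e+7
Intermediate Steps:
K(X, f) = -8/(-4 + X/f)
c(R) = -R + 8*R/(11 + 4*R) (c(R) = 8*R/(-1*(-11) + 4*R) - R = 8*R/(11 + 4*R) - R = -R + 8*R/(11 + 4*R))
(-86*(91 - 49) - 30846)*(-1729 + c(-117)) = (-86*(91 - 49) - 30846)*(-1729 - 117*(-3 - 4*(-117))/(11 + 4*(-117))) = (-86*42 - 30846)*(-1729 - 117*(-3 + 468)/(11 - 468)) = (-3612 - 30846)*(-1729 - 117*465/(-457)) = -34458*(-1729 - 117*(-1/457)*465) = -34458*(-1729 + 54405/457) = -34458*(-735748/457) = 25352404584/457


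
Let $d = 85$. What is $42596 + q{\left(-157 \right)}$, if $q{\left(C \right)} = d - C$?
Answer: $42838$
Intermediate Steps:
$q{\left(C \right)} = 85 - C$
$42596 + q{\left(-157 \right)} = 42596 + \left(85 - -157\right) = 42596 + \left(85 + 157\right) = 42596 + 242 = 42838$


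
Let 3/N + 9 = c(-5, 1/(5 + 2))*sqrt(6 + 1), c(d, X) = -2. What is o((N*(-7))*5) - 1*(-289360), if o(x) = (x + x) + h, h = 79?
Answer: 15342157/53 - 420*sqrt(7)/53 ≈ 2.8945e+5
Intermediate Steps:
N = 3/(-9 - 2*sqrt(7)) (N = 3/(-9 - 2*sqrt(6 + 1)) = 3/(-9 - 2*sqrt(7)) ≈ -0.20991)
o(x) = 79 + 2*x (o(x) = (x + x) + 79 = 2*x + 79 = 79 + 2*x)
o((N*(-7))*5) - 1*(-289360) = (79 + 2*(((-27/53 + 6*sqrt(7)/53)*(-7))*5)) - 1*(-289360) = (79 + 2*((189/53 - 42*sqrt(7)/53)*5)) + 289360 = (79 + 2*(945/53 - 210*sqrt(7)/53)) + 289360 = (79 + (1890/53 - 420*sqrt(7)/53)) + 289360 = (6077/53 - 420*sqrt(7)/53) + 289360 = 15342157/53 - 420*sqrt(7)/53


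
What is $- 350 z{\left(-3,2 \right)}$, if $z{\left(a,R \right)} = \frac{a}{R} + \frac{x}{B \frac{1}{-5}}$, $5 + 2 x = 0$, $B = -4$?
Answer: $\frac{6475}{4} \approx 1618.8$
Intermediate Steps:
$x = - \frac{5}{2}$ ($x = - \frac{5}{2} + \frac{1}{2} \cdot 0 = - \frac{5}{2} + 0 = - \frac{5}{2} \approx -2.5$)
$z{\left(a,R \right)} = - \frac{25}{8} + \frac{a}{R}$ ($z{\left(a,R \right)} = \frac{a}{R} - \frac{5}{2 \left(- \frac{4}{-5}\right)} = \frac{a}{R} - \frac{5}{2 \left(\left(-4\right) \left(- \frac{1}{5}\right)\right)} = \frac{a}{R} - \frac{5}{2 \cdot \frac{4}{5}} = \frac{a}{R} - \frac{25}{8} = - \frac{25}{8} + \frac{a}{R}$)
$- 350 z{\left(-3,2 \right)} = - 350 \left(- \frac{25}{8} - \frac{3}{2}\right) = \left(-350\right) \left(- \frac{37}{8}\right) = \frac{6475}{4}$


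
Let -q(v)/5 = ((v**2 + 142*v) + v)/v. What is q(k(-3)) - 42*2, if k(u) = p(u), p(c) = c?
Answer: -784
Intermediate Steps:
k(u) = u
q(v) = -5*(v**2 + 143*v)/v (q(v) = -5*((v**2 + 142*v) + v)/v = -5*(v**2 + 143*v)/v)
q(k(-3)) - 42*2 = (-715 - 5*(-3)) - 42*2 = (-715 + 15) - 84 = -700 - 84 = -784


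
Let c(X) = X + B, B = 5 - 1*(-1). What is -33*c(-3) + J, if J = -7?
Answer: -106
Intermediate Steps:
B = 6 (B = 5 + 1 = 6)
c(X) = 6 + X (c(X) = X + 6 = 6 + X)
-33*c(-3) + J = -33*(6 - 3) - 7 = -33*3 - 7 = -99 - 7 = -106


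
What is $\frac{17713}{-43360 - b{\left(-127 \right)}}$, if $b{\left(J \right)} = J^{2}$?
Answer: $- \frac{17713}{59489} \approx -0.29775$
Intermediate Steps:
$\frac{17713}{-43360 - b{\left(-127 \right)}} = \frac{17713}{-43360 - \left(-127\right)^{2}} = \frac{17713}{-43360 - 16129} = \frac{17713}{-59489} = 17713 \left(- \frac{1}{59489}\right) = - \frac{17713}{59489}$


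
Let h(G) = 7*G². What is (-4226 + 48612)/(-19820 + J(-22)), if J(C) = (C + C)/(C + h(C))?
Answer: -3395529/1516231 ≈ -2.2395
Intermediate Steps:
J(C) = 2*C/(C + 7*C²) (J(C) = (C + C)/(C + 7*C²) = (2*C)/(C + 7*C²) = 2*C/(C + 7*C²))
(-4226 + 48612)/(-19820 + J(-22)) = (-4226 + 48612)/(-19820 + 2/(1 + 7*(-22))) = 44386/(-19820 + 2/(1 - 154)) = 44386/(-19820 + 2/(-153)) = 44386/(-19820 + 2*(-1/153)) = 44386/(-19820 - 2/153) = 44386/(-3032462/153) = 44386*(-153/3032462) = -3395529/1516231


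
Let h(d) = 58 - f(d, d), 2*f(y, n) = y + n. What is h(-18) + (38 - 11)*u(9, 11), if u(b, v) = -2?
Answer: 22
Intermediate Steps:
f(y, n) = n/2 + y/2 (f(y, n) = (y + n)/2 = (n + y)/2 = n/2 + y/2)
h(d) = 58 - d (h(d) = 58 - (d/2 + d/2) = 58 - d)
h(-18) + (38 - 11)*u(9, 11) = (58 - 1*(-18)) + (38 - 11)*(-2) = (58 + 18) + 27*(-2) = 76 - 54 = 22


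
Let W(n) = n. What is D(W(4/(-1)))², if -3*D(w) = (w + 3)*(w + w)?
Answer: 64/9 ≈ 7.1111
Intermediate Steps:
D(w) = -2*w*(3 + w)/3 (D(w) = -(w + 3)*(w + w)/3 = -(3 + w)*2*w/3 = -2*w*(3 + w)/3)
D(W(4/(-1)))² = (-2*4/(-1)*(3 + 4/(-1))/3)² = (-2*4*(-1)*(3 + 4*(-1))/3)² = (-⅔*(-4)*(3 - 4))² = (-⅔*(-4)*(-1))² = (-8/3)² = 64/9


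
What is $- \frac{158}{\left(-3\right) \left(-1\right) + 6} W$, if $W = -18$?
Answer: $316$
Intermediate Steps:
$- \frac{158}{\left(-3\right) \left(-1\right) + 6} W = - \frac{158}{\left(-3\right) \left(-1\right) + 6} \left(-18\right) = - \frac{158}{3 + 6} \left(-18\right) = - \frac{158}{9} \left(-18\right) = \left(-158\right) \frac{1}{9} \left(-18\right) = \left(- \frac{158}{9}\right) \left(-18\right) = 316$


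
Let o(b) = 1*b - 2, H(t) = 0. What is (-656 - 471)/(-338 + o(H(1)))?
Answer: 1127/340 ≈ 3.3147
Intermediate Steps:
o(b) = -2 + b (o(b) = b - 2 = -2 + b)
(-656 - 471)/(-338 + o(H(1))) = (-656 - 471)/(-338 + (-2 + 0)) = -1127/(-338 - 2) = -1127/(-340) = -1127*(-1/340) = 1127/340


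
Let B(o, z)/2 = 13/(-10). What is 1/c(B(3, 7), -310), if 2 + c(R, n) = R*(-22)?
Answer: 5/276 ≈ 0.018116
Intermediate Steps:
B(o, z) = -13/5 (B(o, z) = 2*(13/(-10)) = 2*(13*(-1/10)) = 2*(-13/10) = -13/5)
c(R, n) = -2 - 22*R (c(R, n) = -2 + R*(-22) = -2 - 22*R)
1/c(B(3, 7), -310) = 1/(-2 - 22*(-13/5)) = 1/(-2 + 286/5) = 1/(276/5) = 5/276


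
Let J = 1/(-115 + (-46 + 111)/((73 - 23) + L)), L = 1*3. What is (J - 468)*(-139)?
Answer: 392270927/6030 ≈ 65053.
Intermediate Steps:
L = 3
J = -53/6030 (J = 1/(-115 + (-46 + 111)/((73 - 23) + 3)) = 1/(-115 + 65/(50 + 3)) = 1/(-115 + 65/53) = 1/(-6030/53) = -53/6030 ≈ -0.0087894)
(J - 468)*(-139) = (-53/6030 - 468)*(-139) = -2822093/6030*(-139) = 392270927/6030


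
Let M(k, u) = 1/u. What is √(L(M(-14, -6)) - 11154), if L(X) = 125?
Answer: I*√11029 ≈ 105.02*I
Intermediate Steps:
√(L(M(-14, -6)) - 11154) = √(125 - 11154) = √(-11029) = I*√11029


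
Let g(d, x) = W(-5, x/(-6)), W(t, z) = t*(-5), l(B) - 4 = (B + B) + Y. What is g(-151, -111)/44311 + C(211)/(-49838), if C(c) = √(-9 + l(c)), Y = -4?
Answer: 25/44311 - √413/49838 ≈ 0.00015642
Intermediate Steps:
l(B) = 2*B (l(B) = 4 + ((B + B) - 4) = 4 + (2*B - 4) = 4 + (-4 + 2*B) = 2*B)
W(t, z) = -5*t
C(c) = √(-9 + 2*c)
g(d, x) = 25 (g(d, x) = -5*(-5) = 25)
g(-151, -111)/44311 + C(211)/(-49838) = 25/44311 + √(-9 + 2*211)/(-49838) = 25*(1/44311) + √(-9 + 422)*(-1/49838) = 25/44311 + √413*(-1/49838) = 25/44311 - √413/49838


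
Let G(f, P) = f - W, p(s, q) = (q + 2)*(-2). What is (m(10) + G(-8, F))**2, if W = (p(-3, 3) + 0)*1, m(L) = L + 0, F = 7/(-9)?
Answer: 144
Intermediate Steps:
p(s, q) = -4 - 2*q (p(s, q) = (2 + q)*(-2) = -4 - 2*q)
F = -7/9 (F = 7*(-1/9) = -7/9 ≈ -0.77778)
m(L) = L
W = -10 (W = ((-4 - 2*3) + 0)*1 = ((-4 - 6) + 0)*1 = (-10 + 0)*1 = -10*1 = -10)
G(f, P) = 10 + f (G(f, P) = f - 1*(-10) = f + 10 = 10 + f)
(m(10) + G(-8, F))**2 = (10 + (10 - 8))**2 = (10 + 2)**2 = 12**2 = 144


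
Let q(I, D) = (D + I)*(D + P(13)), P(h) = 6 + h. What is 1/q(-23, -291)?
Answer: 1/85408 ≈ 1.1709e-5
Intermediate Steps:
q(I, D) = (19 + D)*(D + I) (q(I, D) = (D + I)*(D + (6 + 13)) = (D + I)*(D + 19) = (D + I)*(19 + D) = (19 + D)*(D + I))
1/q(-23, -291) = 1/((-291)² + 19*(-291) + 19*(-23) - 291*(-23)) = 1/(84681 - 5529 - 437 + 6693) = 1/85408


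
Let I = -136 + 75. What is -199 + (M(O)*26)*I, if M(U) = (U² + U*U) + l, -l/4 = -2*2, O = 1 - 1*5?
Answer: -76327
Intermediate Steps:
O = -4 (O = 1 - 5 = -4)
l = 16 (l = -(-8)*2 = -4*(-4) = 16)
M(U) = 16 + 2*U² (M(U) = (U² + U*U) + 16 = (U² + U²) + 16 = 2*U² + 16 = 16 + 2*U²)
I = -61
-199 + (M(O)*26)*I = -199 + ((16 + 2*(-4)²)*26)*(-61) = -199 + ((16 + 2*16)*26)*(-61) = -199 + ((16 + 32)*26)*(-61) = -199 + (48*26)*(-61) = -199 + 1248*(-61) = -199 - 76128 = -76327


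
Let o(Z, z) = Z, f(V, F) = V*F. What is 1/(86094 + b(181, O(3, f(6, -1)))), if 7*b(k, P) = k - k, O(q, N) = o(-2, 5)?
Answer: 1/86094 ≈ 1.1615e-5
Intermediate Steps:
f(V, F) = F*V
O(q, N) = -2
b(k, P) = 0 (b(k, P) = (k - k)/7 = (1/7)*0 = 0)
1/(86094 + b(181, O(3, f(6, -1)))) = 1/(86094 + 0) = 1/86094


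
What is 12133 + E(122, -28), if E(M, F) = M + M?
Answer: 12377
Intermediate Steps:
E(M, F) = 2*M
12133 + E(122, -28) = 12133 + 2*122 = 12133 + 244 = 12377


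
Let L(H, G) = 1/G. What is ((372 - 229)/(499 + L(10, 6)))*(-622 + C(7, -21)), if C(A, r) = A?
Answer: -105534/599 ≈ -176.18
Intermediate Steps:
((372 - 229)/(499 + L(10, 6)))*(-622 + C(7, -21)) = ((372 - 229)/(499 + 1/6))*(-622 + 7) = (143/(499 + ⅙))*(-615) = (143/(2995/6))*(-615) = (143*(6/2995))*(-615) = (858/2995)*(-615) = -105534/599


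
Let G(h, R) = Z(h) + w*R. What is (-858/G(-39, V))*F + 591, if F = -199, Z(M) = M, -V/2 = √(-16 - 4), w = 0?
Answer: -3787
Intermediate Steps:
V = -4*I*√5 (V = -2*√(-16 - 4) = -4*I*√5 ≈ -8.9443*I)
G(h, R) = h (G(h, R) = h + 0*R = h + 0 = h)
(-858/G(-39, V))*F + 591 = -858/(-39)*(-199) + 591 = -858*(-1/39)*(-199) + 591 = 22*(-199) + 591 = -4378 + 591 = -3787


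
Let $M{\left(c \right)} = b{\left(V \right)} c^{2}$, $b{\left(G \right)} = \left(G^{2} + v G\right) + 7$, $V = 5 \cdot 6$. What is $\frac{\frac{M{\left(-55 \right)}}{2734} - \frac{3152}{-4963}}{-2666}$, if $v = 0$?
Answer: $- \frac{439531503}{1166920412} \approx -0.37666$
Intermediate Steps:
$V = 30$
$b{\left(G \right)} = 7 + G^{2}$ ($b{\left(G \right)} = \left(G^{2} + 0 G\right) + 7 = \left(G^{2} + 0\right) + 7 = G^{2} + 7 = 7 + G^{2}$)
$M{\left(c \right)} = 907 c^{2}$ ($M{\left(c \right)} = \left(7 + 30^{2}\right) c^{2} = \left(7 + 900\right) c^{2} = 907 c^{2}$)
$\frac{\frac{M{\left(-55 \right)}}{2734} - \frac{3152}{-4963}}{-2666} = \frac{\frac{907 \left(-55\right)^{2}}{2734} - \frac{3152}{-4963}}{-2666} = \left(907 \cdot 3025 \cdot \frac{1}{2734} - - \frac{3152}{4963}\right) \left(- \frac{1}{2666}\right) = \left(2743675 \cdot \frac{1}{2734} + \frac{3152}{4963}\right) \left(- \frac{1}{2666}\right) = \left(\frac{2743675}{2734} + \frac{3152}{4963}\right) \left(- \frac{1}{2666}\right) = \frac{13625476593}{13568842} \left(- \frac{1}{2666}\right) = - \frac{439531503}{1166920412}$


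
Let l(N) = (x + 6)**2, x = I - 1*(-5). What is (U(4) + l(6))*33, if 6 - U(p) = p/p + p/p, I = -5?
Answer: 1320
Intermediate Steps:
U(p) = 4 (U(p) = 6 - (p/p + p/p) = 6 - (1 + 1) = 6 - 1*2 = 6 - 2 = 4)
x = 0 (x = -5 - 1*(-5) = -5 + 5 = 0)
l(N) = 36 (l(N) = (0 + 6)**2 = 6**2 = 36)
(U(4) + l(6))*33 = (4 + 36)*33 = 40*33 = 1320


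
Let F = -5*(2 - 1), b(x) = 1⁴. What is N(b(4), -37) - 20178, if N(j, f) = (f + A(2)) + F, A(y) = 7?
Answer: -20213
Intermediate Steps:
b(x) = 1
F = -5 (F = -5*1 = -5)
N(j, f) = 2 + f (N(j, f) = (f + 7) - 5 = (7 + f) - 5 = 2 + f)
N(b(4), -37) - 20178 = (2 - 37) - 20178 = -35 - 20178 = -20213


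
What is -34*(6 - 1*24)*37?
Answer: 22644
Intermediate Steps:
-34*(6 - 1*24)*37 = -34*(6 - 24)*37 = -34*(-18)*37 = 612*37 = 22644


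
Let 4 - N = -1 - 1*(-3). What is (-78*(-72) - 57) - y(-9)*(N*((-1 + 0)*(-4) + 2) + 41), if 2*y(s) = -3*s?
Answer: 9687/2 ≈ 4843.5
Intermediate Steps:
N = 2 (N = 4 - (-1 - 1*(-3)) = 4 - (-1 + 3) = 4 - 1*2 = 4 - 2 = 2)
y(s) = -3*s/2 (y(s) = (-3*s)/2 = -3*s/2)
(-78*(-72) - 57) - y(-9)*(N*((-1 + 0)*(-4) + 2) + 41) = (-78*(-72) - 57) - (-3/2*(-9))*(2*((-1 + 0)*(-4) + 2) + 41) = (5616 - 57) - 27*(2*(-1*(-4) + 2) + 41)/2 = 5559 - 27*(2*(4 + 2) + 41)/2 = 5559 - 27*(2*6 + 41)/2 = 5559 - 27*(12 + 41)/2 = 5559 - 27*53/2 = 5559 - 1*1431/2 = 5559 - 1431/2 = 9687/2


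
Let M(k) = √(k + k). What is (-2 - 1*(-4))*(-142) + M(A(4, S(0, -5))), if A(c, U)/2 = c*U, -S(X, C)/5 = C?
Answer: -264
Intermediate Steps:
S(X, C) = -5*C
A(c, U) = 2*U*c (A(c, U) = 2*(c*U) = 2*(U*c) = 2*U*c)
M(k) = √2*√k (M(k) = √(2*k) = √2*√k)
(-2 - 1*(-4))*(-142) + M(A(4, S(0, -5))) = (-2 - 1*(-4))*(-142) + √2*√(2*(-5*(-5))*4) = (-2 + 4)*(-142) + √2*√(2*25*4) = 2*(-142) + √2*√200 = -284 + √2*(10*√2) = -284 + 20 = -264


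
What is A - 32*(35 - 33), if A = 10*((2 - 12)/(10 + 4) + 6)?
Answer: -78/7 ≈ -11.143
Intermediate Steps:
A = 370/7 (A = 10*(-10/14 + 6) = 10*(-10*1/14 + 6) = 10*(-5/7 + 6) = 10*(37/7) = 370/7 ≈ 52.857)
A - 32*(35 - 33) = 370/7 - 32*(35 - 33) = 370/7 - 32*2 = 370/7 - 1*64 = 370/7 - 64 = -78/7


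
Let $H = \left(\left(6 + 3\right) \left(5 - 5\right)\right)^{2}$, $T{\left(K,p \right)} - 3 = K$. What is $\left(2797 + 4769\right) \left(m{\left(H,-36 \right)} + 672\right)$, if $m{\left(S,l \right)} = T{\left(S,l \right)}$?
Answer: $5107050$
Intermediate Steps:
$T{\left(K,p \right)} = 3 + K$
$H = 0$ ($H = \left(9 \cdot 0\right)^{2} = 0^{2} = 0$)
$m{\left(S,l \right)} = 3 + S$
$\left(2797 + 4769\right) \left(m{\left(H,-36 \right)} + 672\right) = \left(2797 + 4769\right) \left(\left(3 + 0\right) + 672\right) = 7566 \left(3 + 672\right) = 7566 \cdot 675 = 5107050$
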